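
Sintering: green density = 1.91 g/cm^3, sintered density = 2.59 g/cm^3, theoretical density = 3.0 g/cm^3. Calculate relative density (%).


Relative = 2.59 / 3.0 * 100 = 86.3%

86.3


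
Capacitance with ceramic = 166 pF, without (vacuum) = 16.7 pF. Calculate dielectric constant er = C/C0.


er = 166 / 16.7 = 9.94

9.94


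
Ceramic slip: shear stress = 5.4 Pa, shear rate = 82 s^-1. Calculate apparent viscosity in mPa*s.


eta = tau/gamma * 1000 = 5.4/82 * 1000 = 65.9 mPa*s

65.9


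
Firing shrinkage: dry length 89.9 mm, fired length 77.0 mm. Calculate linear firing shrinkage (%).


FS = (89.9 - 77.0) / 89.9 * 100 = 14.35%

14.35


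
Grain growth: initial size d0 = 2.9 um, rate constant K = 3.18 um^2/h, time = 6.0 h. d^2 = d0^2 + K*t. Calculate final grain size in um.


d^2 = 2.9^2 + 3.18*6.0 = 27.49
d = sqrt(27.49) = 5.24 um

5.24


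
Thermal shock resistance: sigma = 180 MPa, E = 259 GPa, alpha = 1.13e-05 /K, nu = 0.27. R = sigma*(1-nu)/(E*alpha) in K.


R = 180*(1-0.27)/(259*1000*1.13e-05) = 45 K

45


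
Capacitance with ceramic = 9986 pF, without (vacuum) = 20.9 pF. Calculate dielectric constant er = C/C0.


er = 9986 / 20.9 = 477.8

477.8


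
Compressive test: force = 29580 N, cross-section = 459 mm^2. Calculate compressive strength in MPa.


CS = 29580 / 459 = 64.4 MPa

64.4


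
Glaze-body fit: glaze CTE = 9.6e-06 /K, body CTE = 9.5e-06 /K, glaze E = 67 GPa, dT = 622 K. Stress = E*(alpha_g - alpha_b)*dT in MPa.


Stress = 67*1000*(9.6e-06 - 9.5e-06)*622 = 4.2 MPa

4.2


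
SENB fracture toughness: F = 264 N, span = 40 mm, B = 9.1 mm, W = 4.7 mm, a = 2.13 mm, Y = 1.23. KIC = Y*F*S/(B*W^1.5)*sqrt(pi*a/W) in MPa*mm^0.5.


KIC = 1.23*264*40/(9.1*4.7^1.5)*sqrt(pi*2.13/4.7) = 167.15

167.15


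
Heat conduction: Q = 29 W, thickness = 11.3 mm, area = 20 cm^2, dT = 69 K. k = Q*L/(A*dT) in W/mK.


k = 29*11.3/1000/(20/10000*69) = 2.37 W/mK

2.37


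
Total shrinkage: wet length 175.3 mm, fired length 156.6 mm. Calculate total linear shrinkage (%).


TS = (175.3 - 156.6) / 175.3 * 100 = 10.67%

10.67


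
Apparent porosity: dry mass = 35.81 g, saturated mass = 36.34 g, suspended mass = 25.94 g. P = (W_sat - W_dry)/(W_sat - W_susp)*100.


P = (36.34 - 35.81) / (36.34 - 25.94) * 100 = 0.53 / 10.4 * 100 = 5.1%

5.1


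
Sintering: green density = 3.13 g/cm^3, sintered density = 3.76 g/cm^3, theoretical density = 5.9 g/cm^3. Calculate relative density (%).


Relative = 3.76 / 5.9 * 100 = 63.7%

63.7


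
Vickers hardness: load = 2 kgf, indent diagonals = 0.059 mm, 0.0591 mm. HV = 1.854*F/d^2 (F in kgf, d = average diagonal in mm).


d_avg = (0.059+0.0591)/2 = 0.05905 mm
HV = 1.854*2/0.05905^2 = 1063

1063


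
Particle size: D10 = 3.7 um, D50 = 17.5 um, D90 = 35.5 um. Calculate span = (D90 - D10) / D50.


Span = (35.5 - 3.7) / 17.5 = 31.8 / 17.5 = 1.817

1.817


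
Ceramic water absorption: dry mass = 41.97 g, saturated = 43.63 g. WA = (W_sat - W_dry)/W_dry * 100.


WA = (43.63 - 41.97) / 41.97 * 100 = 3.96%

3.96


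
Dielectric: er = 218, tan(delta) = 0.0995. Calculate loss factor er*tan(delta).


Loss = 218 * 0.0995 = 21.691

21.691


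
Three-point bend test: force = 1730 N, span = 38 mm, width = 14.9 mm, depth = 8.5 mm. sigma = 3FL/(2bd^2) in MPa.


sigma = 3*1730*38/(2*14.9*8.5^2) = 91.6 MPa

91.6


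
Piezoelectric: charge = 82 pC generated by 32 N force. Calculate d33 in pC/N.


d33 = 82 / 32 = 2.6 pC/N

2.6


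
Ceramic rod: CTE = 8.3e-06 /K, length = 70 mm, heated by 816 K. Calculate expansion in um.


dL = 8.3e-06 * 70 * 816 * 1000 = 474.096 um

474.096


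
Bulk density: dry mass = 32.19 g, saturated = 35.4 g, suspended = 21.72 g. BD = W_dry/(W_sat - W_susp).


BD = 32.19 / (35.4 - 21.72) = 32.19 / 13.68 = 2.353 g/cm^3

2.353


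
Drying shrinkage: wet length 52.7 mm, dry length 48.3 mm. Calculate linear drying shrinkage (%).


DS = (52.7 - 48.3) / 52.7 * 100 = 8.35%

8.35


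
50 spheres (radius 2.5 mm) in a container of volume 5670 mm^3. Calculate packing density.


V_sphere = 4/3*pi*2.5^3 = 65.4498 mm^3
Total V = 50*65.4498 = 3272.49 mm^3
PD = 3272.49 / 5670 = 0.577

0.577


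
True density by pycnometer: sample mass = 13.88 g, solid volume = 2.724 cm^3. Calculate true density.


TD = 13.88 / 2.724 = 5.095 g/cm^3

5.095


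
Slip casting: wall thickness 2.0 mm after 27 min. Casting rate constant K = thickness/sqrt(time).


K = 2.0 / sqrt(27) = 2.0 / 5.1962 = 0.385 mm/min^0.5

0.385


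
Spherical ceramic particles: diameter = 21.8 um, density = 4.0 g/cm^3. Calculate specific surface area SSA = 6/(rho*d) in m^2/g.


SSA = 6 / (4.0 * 21.8) = 0.069 m^2/g

0.069


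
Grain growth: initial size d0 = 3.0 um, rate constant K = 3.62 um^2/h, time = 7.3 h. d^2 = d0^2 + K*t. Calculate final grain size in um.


d^2 = 3.0^2 + 3.62*7.3 = 35.426
d = sqrt(35.426) = 5.95 um

5.95


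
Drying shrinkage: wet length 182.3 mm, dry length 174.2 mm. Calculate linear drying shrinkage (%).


DS = (182.3 - 174.2) / 182.3 * 100 = 4.44%

4.44


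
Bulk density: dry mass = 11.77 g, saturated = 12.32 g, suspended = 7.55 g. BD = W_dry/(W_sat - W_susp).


BD = 11.77 / (12.32 - 7.55) = 11.77 / 4.77 = 2.468 g/cm^3

2.468


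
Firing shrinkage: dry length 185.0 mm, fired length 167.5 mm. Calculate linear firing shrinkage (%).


FS = (185.0 - 167.5) / 185.0 * 100 = 9.46%

9.46


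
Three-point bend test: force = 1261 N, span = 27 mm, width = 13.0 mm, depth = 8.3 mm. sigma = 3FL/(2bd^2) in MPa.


sigma = 3*1261*27/(2*13.0*8.3^2) = 57.0 MPa

57.0


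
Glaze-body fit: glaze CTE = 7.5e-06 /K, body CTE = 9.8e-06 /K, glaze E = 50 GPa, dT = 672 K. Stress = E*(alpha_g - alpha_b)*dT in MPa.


Stress = 50*1000*(7.5e-06 - 9.8e-06)*672 = -77.3 MPa

-77.3


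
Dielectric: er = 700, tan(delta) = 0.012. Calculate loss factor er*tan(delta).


Loss = 700 * 0.012 = 8.4

8.4


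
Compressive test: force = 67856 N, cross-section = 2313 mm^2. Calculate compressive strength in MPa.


CS = 67856 / 2313 = 29.3 MPa

29.3


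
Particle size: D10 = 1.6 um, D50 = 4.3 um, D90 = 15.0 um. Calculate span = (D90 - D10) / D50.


Span = (15.0 - 1.6) / 4.3 = 13.4 / 4.3 = 3.116

3.116


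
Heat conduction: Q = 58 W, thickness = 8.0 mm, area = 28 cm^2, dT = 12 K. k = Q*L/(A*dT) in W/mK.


k = 58*8.0/1000/(28/10000*12) = 13.81 W/mK

13.81


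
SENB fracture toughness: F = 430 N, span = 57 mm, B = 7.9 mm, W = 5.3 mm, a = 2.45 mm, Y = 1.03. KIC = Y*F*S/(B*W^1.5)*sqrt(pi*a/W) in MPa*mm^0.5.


KIC = 1.03*430*57/(7.9*5.3^1.5)*sqrt(pi*2.45/5.3) = 315.62

315.62


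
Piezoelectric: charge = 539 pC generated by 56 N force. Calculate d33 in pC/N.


d33 = 539 / 56 = 9.6 pC/N

9.6


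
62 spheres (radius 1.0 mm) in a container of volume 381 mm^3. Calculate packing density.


V_sphere = 4/3*pi*1.0^3 = 4.1888 mm^3
Total V = 62*4.1888 = 259.7056 mm^3
PD = 259.7056 / 381 = 0.682

0.682


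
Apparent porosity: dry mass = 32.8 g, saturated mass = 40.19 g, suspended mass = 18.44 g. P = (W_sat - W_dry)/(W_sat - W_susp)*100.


P = (40.19 - 32.8) / (40.19 - 18.44) * 100 = 7.39 / 21.75 * 100 = 34.0%

34.0


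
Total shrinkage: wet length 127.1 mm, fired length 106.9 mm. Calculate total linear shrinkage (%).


TS = (127.1 - 106.9) / 127.1 * 100 = 15.89%

15.89


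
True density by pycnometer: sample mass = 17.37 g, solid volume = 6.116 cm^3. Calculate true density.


TD = 17.37 / 6.116 = 2.84 g/cm^3

2.84


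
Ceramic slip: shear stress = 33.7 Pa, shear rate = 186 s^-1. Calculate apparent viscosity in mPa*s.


eta = tau/gamma * 1000 = 33.7/186 * 1000 = 181.2 mPa*s

181.2


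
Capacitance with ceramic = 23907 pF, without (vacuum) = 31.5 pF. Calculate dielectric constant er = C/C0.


er = 23907 / 31.5 = 758.95

758.95


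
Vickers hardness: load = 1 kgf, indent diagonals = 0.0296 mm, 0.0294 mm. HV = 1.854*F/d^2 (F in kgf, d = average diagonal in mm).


d_avg = (0.0296+0.0294)/2 = 0.0295 mm
HV = 1.854*1/0.0295^2 = 2130

2130


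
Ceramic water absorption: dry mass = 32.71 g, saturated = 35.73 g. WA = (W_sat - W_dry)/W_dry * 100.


WA = (35.73 - 32.71) / 32.71 * 100 = 9.23%

9.23


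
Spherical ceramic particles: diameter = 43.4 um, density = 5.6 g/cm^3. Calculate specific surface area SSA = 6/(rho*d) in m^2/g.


SSA = 6 / (5.6 * 43.4) = 0.025 m^2/g

0.025


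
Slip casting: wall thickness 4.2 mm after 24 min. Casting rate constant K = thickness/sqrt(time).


K = 4.2 / sqrt(24) = 4.2 / 4.899 = 0.857 mm/min^0.5

0.857


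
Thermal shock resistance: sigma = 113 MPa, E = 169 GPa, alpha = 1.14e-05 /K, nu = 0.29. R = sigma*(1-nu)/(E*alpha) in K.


R = 113*(1-0.29)/(169*1000*1.14e-05) = 42 K

42


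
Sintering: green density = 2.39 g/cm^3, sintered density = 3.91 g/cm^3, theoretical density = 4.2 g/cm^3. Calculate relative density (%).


Relative = 3.91 / 4.2 * 100 = 93.1%

93.1


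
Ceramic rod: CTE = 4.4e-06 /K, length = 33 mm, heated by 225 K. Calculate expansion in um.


dL = 4.4e-06 * 33 * 225 * 1000 = 32.67 um

32.67


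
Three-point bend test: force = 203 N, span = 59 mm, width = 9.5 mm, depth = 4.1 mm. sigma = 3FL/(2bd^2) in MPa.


sigma = 3*203*59/(2*9.5*4.1^2) = 112.5 MPa

112.5


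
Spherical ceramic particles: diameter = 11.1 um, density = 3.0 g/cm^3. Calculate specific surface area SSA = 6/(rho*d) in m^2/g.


SSA = 6 / (3.0 * 11.1) = 0.18 m^2/g

0.18


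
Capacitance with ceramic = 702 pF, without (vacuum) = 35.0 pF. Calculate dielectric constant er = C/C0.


er = 702 / 35.0 = 20.06

20.06


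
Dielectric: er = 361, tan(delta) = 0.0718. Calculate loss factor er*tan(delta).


Loss = 361 * 0.0718 = 25.92

25.92


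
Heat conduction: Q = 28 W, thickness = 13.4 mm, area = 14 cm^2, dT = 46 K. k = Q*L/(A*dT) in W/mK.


k = 28*13.4/1000/(14/10000*46) = 5.83 W/mK

5.83


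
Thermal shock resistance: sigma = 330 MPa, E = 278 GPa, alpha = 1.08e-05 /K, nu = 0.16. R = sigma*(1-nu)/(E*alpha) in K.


R = 330*(1-0.16)/(278*1000*1.08e-05) = 92 K

92


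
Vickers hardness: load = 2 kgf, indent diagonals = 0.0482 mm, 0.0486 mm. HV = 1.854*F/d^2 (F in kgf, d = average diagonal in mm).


d_avg = (0.0482+0.0486)/2 = 0.0484 mm
HV = 1.854*2/0.0484^2 = 1583

1583


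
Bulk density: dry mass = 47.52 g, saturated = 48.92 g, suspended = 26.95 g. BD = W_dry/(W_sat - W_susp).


BD = 47.52 / (48.92 - 26.95) = 47.52 / 21.97 = 2.163 g/cm^3

2.163


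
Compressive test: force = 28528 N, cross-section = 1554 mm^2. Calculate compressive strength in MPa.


CS = 28528 / 1554 = 18.4 MPa

18.4


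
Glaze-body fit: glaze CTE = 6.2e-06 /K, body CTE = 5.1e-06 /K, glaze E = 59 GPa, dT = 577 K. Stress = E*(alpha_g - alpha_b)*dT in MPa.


Stress = 59*1000*(6.2e-06 - 5.1e-06)*577 = 37.4 MPa

37.4


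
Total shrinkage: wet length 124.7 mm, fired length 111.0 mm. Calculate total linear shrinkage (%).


TS = (124.7 - 111.0) / 124.7 * 100 = 10.99%

10.99


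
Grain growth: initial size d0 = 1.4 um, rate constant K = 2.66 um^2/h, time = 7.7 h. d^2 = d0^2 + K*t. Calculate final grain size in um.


d^2 = 1.4^2 + 2.66*7.7 = 22.442
d = sqrt(22.442) = 4.74 um

4.74


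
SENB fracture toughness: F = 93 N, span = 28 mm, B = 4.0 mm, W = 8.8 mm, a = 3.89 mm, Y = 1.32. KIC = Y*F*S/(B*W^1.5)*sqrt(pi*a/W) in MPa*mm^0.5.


KIC = 1.32*93*28/(4.0*8.8^1.5)*sqrt(pi*3.89/8.8) = 38.79

38.79


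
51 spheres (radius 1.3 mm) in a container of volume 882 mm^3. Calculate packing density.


V_sphere = 4/3*pi*1.3^3 = 9.2028 mm^3
Total V = 51*9.2028 = 469.3428 mm^3
PD = 469.3428 / 882 = 0.532

0.532


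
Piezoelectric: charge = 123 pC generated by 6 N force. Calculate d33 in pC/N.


d33 = 123 / 6 = 20.5 pC/N

20.5


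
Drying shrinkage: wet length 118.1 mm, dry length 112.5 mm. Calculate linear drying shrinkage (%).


DS = (118.1 - 112.5) / 118.1 * 100 = 4.74%

4.74


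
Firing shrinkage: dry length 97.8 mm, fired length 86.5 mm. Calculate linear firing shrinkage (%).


FS = (97.8 - 86.5) / 97.8 * 100 = 11.55%

11.55


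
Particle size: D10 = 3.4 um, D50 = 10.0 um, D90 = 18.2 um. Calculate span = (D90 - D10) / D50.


Span = (18.2 - 3.4) / 10.0 = 14.8 / 10.0 = 1.48

1.48


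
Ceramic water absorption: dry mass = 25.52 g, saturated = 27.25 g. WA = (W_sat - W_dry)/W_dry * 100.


WA = (27.25 - 25.52) / 25.52 * 100 = 6.78%

6.78


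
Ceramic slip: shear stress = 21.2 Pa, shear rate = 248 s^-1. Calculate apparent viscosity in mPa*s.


eta = tau/gamma * 1000 = 21.2/248 * 1000 = 85.5 mPa*s

85.5


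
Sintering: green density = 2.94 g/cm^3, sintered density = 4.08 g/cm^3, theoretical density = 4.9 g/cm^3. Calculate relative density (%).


Relative = 4.08 / 4.9 * 100 = 83.3%

83.3


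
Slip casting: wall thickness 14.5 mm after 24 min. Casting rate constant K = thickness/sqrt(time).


K = 14.5 / sqrt(24) = 14.5 / 4.899 = 2.96 mm/min^0.5

2.96


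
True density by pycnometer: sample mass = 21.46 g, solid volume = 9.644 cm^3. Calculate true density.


TD = 21.46 / 9.644 = 2.225 g/cm^3

2.225


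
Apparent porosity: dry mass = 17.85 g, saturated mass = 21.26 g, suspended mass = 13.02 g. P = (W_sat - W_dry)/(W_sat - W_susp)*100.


P = (21.26 - 17.85) / (21.26 - 13.02) * 100 = 3.41 / 8.24 * 100 = 41.4%

41.4


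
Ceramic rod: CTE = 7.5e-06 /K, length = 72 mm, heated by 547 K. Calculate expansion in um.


dL = 7.5e-06 * 72 * 547 * 1000 = 295.38 um

295.38


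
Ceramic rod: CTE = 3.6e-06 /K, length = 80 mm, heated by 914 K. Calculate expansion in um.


dL = 3.6e-06 * 80 * 914 * 1000 = 263.232 um

263.232


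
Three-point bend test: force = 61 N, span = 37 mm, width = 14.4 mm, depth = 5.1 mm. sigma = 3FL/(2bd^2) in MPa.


sigma = 3*61*37/(2*14.4*5.1^2) = 9.0 MPa

9.0


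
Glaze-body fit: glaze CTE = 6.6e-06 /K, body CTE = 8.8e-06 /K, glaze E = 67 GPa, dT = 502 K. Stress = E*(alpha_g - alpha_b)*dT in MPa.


Stress = 67*1000*(6.6e-06 - 8.8e-06)*502 = -74.0 MPa

-74.0


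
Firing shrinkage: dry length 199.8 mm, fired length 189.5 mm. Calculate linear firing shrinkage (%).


FS = (199.8 - 189.5) / 199.8 * 100 = 5.16%

5.16


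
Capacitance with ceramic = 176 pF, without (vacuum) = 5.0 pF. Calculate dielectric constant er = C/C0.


er = 176 / 5.0 = 35.2

35.2


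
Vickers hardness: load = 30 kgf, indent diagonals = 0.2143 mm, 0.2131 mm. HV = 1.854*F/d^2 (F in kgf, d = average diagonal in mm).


d_avg = (0.2143+0.2131)/2 = 0.2137 mm
HV = 1.854*30/0.2137^2 = 1218

1218


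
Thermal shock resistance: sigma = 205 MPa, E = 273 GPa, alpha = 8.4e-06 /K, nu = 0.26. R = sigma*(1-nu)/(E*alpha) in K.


R = 205*(1-0.26)/(273*1000*8.4e-06) = 66 K

66


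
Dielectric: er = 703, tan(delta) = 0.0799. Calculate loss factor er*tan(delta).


Loss = 703 * 0.0799 = 56.17

56.17


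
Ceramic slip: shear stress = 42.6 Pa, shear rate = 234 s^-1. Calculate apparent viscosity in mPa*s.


eta = tau/gamma * 1000 = 42.6/234 * 1000 = 182.1 mPa*s

182.1


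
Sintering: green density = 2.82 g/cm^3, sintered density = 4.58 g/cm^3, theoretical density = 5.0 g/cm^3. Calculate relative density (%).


Relative = 4.58 / 5.0 * 100 = 91.6%

91.6


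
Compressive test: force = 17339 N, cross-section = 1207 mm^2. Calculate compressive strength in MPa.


CS = 17339 / 1207 = 14.4 MPa

14.4


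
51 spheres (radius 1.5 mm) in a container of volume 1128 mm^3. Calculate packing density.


V_sphere = 4/3*pi*1.5^3 = 14.1372 mm^3
Total V = 51*14.1372 = 720.9972 mm^3
PD = 720.9972 / 1128 = 0.639

0.639


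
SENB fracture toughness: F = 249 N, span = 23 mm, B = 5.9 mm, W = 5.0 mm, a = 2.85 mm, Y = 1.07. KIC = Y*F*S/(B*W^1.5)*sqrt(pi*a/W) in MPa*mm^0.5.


KIC = 1.07*249*23/(5.9*5.0^1.5)*sqrt(pi*2.85/5.0) = 124.31

124.31


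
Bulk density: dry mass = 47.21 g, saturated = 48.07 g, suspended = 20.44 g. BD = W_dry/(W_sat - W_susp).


BD = 47.21 / (48.07 - 20.44) = 47.21 / 27.63 = 1.709 g/cm^3

1.709


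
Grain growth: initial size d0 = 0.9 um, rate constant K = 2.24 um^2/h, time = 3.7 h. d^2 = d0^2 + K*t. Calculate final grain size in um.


d^2 = 0.9^2 + 2.24*3.7 = 9.098
d = sqrt(9.098) = 3.02 um

3.02


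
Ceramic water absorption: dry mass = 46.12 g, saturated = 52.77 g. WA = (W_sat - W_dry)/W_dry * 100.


WA = (52.77 - 46.12) / 46.12 * 100 = 14.42%

14.42


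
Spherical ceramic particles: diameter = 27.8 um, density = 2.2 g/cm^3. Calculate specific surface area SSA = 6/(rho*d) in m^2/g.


SSA = 6 / (2.2 * 27.8) = 0.098 m^2/g

0.098


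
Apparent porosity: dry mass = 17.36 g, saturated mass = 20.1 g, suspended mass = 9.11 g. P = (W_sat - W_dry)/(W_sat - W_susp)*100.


P = (20.1 - 17.36) / (20.1 - 9.11) * 100 = 2.74 / 10.99 * 100 = 24.9%

24.9


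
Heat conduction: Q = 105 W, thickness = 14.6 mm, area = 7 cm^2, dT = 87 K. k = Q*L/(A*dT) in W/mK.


k = 105*14.6/1000/(7/10000*87) = 25.17 W/mK

25.17


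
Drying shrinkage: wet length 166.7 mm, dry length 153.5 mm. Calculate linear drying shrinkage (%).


DS = (166.7 - 153.5) / 166.7 * 100 = 7.92%

7.92


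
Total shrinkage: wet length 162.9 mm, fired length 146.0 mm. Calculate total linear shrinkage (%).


TS = (162.9 - 146.0) / 162.9 * 100 = 10.37%

10.37


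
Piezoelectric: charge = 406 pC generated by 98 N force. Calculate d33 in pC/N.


d33 = 406 / 98 = 4.1 pC/N

4.1


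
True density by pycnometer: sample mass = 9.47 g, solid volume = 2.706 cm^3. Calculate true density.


TD = 9.47 / 2.706 = 3.5 g/cm^3

3.5


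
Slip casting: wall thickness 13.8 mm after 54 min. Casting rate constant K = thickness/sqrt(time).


K = 13.8 / sqrt(54) = 13.8 / 7.3485 = 1.878 mm/min^0.5

1.878


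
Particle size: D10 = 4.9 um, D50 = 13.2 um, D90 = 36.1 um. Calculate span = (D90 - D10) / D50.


Span = (36.1 - 4.9) / 13.2 = 31.2 / 13.2 = 2.364

2.364


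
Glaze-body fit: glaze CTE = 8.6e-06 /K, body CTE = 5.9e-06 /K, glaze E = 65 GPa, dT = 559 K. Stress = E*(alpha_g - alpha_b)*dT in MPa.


Stress = 65*1000*(8.6e-06 - 5.9e-06)*559 = 98.1 MPa

98.1


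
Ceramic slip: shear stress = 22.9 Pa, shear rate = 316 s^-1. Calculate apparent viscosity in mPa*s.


eta = tau/gamma * 1000 = 22.9/316 * 1000 = 72.5 mPa*s

72.5


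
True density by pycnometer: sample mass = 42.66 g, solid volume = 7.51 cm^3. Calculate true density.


TD = 42.66 / 7.51 = 5.68 g/cm^3

5.68


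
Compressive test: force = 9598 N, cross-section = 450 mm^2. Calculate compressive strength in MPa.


CS = 9598 / 450 = 21.3 MPa

21.3


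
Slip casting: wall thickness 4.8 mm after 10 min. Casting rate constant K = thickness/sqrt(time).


K = 4.8 / sqrt(10) = 4.8 / 3.1623 = 1.518 mm/min^0.5

1.518


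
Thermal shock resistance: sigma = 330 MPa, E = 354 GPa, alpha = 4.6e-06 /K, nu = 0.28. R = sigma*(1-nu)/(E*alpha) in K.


R = 330*(1-0.28)/(354*1000*4.6e-06) = 146 K

146


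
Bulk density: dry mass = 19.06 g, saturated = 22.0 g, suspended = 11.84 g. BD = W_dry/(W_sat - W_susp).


BD = 19.06 / (22.0 - 11.84) = 19.06 / 10.16 = 1.876 g/cm^3

1.876


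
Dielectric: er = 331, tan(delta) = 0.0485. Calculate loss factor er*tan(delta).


Loss = 331 * 0.0485 = 16.054

16.054


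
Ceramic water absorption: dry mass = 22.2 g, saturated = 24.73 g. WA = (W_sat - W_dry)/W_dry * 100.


WA = (24.73 - 22.2) / 22.2 * 100 = 11.4%

11.4


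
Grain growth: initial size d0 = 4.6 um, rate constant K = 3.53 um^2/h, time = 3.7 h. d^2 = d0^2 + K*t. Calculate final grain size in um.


d^2 = 4.6^2 + 3.53*3.7 = 34.221
d = sqrt(34.221) = 5.85 um

5.85


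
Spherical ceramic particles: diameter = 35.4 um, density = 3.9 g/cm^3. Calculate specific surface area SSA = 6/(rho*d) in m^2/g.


SSA = 6 / (3.9 * 35.4) = 0.043 m^2/g

0.043


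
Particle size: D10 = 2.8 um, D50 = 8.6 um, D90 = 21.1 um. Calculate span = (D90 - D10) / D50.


Span = (21.1 - 2.8) / 8.6 = 18.3 / 8.6 = 2.128

2.128


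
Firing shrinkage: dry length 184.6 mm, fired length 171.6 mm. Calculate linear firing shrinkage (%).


FS = (184.6 - 171.6) / 184.6 * 100 = 7.04%

7.04


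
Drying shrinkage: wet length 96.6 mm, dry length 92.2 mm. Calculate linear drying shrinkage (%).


DS = (96.6 - 92.2) / 96.6 * 100 = 4.55%

4.55


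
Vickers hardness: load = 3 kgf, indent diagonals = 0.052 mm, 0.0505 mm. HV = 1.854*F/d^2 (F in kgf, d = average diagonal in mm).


d_avg = (0.052+0.0505)/2 = 0.05125 mm
HV = 1.854*3/0.05125^2 = 2118

2118


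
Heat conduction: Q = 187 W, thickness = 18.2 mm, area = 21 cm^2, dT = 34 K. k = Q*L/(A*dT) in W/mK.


k = 187*18.2/1000/(21/10000*34) = 47.67 W/mK

47.67


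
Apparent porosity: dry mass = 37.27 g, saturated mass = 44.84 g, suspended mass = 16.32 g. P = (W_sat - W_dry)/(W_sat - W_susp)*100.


P = (44.84 - 37.27) / (44.84 - 16.32) * 100 = 7.57 / 28.52 * 100 = 26.5%

26.5


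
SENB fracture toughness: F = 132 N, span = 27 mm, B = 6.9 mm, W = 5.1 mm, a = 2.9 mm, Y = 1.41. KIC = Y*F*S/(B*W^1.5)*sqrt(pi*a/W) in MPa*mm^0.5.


KIC = 1.41*132*27/(6.9*5.1^1.5)*sqrt(pi*2.9/5.1) = 84.52

84.52


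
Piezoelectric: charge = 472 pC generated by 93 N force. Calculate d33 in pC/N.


d33 = 472 / 93 = 5.1 pC/N

5.1


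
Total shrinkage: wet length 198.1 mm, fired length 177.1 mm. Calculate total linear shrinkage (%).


TS = (198.1 - 177.1) / 198.1 * 100 = 10.6%

10.6


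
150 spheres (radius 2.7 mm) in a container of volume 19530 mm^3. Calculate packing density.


V_sphere = 4/3*pi*2.7^3 = 82.448 mm^3
Total V = 150*82.448 = 12367.2 mm^3
PD = 12367.2 / 19530 = 0.633

0.633


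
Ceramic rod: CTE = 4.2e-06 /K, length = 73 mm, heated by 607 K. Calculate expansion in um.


dL = 4.2e-06 * 73 * 607 * 1000 = 186.106 um

186.106


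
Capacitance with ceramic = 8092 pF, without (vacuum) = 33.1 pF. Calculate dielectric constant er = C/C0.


er = 8092 / 33.1 = 244.47

244.47


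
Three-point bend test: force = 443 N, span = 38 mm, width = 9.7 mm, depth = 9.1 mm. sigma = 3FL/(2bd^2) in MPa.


sigma = 3*443*38/(2*9.7*9.1^2) = 31.4 MPa

31.4


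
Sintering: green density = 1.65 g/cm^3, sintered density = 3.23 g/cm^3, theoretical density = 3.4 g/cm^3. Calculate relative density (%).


Relative = 3.23 / 3.4 * 100 = 95.0%

95.0


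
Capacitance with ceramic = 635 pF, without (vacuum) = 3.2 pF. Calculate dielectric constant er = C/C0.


er = 635 / 3.2 = 198.44

198.44


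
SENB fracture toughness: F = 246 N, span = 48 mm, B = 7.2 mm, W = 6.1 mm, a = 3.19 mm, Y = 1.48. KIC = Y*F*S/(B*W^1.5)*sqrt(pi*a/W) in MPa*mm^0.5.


KIC = 1.48*246*48/(7.2*6.1^1.5)*sqrt(pi*3.19/6.1) = 206.5

206.5


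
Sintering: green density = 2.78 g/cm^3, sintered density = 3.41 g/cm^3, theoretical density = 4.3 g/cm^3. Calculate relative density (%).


Relative = 3.41 / 4.3 * 100 = 79.3%

79.3


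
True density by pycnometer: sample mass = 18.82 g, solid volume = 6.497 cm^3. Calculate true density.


TD = 18.82 / 6.497 = 2.897 g/cm^3

2.897


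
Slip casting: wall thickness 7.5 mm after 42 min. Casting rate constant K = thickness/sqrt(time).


K = 7.5 / sqrt(42) = 7.5 / 6.4807 = 1.157 mm/min^0.5

1.157


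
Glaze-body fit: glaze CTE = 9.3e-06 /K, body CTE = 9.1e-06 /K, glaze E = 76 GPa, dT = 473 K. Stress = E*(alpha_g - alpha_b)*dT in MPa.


Stress = 76*1000*(9.3e-06 - 9.1e-06)*473 = 7.2 MPa

7.2


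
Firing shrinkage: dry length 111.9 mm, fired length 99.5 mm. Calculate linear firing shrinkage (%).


FS = (111.9 - 99.5) / 111.9 * 100 = 11.08%

11.08


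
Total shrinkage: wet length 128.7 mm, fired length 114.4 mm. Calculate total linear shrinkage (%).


TS = (128.7 - 114.4) / 128.7 * 100 = 11.11%

11.11


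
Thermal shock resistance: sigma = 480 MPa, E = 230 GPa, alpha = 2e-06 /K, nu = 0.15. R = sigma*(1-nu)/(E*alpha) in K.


R = 480*(1-0.15)/(230*1000*2e-06) = 887 K

887


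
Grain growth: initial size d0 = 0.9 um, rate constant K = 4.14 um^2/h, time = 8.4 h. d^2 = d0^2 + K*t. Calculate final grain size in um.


d^2 = 0.9^2 + 4.14*8.4 = 35.586
d = sqrt(35.586) = 5.97 um

5.97


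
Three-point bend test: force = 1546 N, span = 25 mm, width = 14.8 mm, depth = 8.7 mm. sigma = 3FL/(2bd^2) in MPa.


sigma = 3*1546*25/(2*14.8*8.7^2) = 51.8 MPa

51.8


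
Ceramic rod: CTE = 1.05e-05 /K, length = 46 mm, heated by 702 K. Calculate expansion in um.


dL = 1.05e-05 * 46 * 702 * 1000 = 339.066 um

339.066


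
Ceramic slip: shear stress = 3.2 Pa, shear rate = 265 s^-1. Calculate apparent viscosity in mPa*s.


eta = tau/gamma * 1000 = 3.2/265 * 1000 = 12.1 mPa*s

12.1


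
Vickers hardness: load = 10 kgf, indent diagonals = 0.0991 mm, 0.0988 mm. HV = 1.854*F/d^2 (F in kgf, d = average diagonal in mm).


d_avg = (0.0991+0.0988)/2 = 0.09895 mm
HV = 1.854*10/0.09895^2 = 1894

1894


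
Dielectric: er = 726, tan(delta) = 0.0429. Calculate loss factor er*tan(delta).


Loss = 726 * 0.0429 = 31.145

31.145


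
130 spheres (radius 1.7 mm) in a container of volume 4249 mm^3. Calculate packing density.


V_sphere = 4/3*pi*1.7^3 = 20.5795 mm^3
Total V = 130*20.5795 = 2675.335 mm^3
PD = 2675.335 / 4249 = 0.63

0.63


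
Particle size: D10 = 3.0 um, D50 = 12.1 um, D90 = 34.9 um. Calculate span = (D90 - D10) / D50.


Span = (34.9 - 3.0) / 12.1 = 31.9 / 12.1 = 2.636

2.636


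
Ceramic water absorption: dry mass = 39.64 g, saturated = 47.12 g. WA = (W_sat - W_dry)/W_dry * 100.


WA = (47.12 - 39.64) / 39.64 * 100 = 18.87%

18.87


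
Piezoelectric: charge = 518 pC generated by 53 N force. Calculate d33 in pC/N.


d33 = 518 / 53 = 9.8 pC/N

9.8


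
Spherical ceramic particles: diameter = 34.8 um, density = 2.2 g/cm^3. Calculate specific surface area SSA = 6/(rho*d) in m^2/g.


SSA = 6 / (2.2 * 34.8) = 0.078 m^2/g

0.078


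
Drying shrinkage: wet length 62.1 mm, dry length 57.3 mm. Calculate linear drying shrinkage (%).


DS = (62.1 - 57.3) / 62.1 * 100 = 7.73%

7.73


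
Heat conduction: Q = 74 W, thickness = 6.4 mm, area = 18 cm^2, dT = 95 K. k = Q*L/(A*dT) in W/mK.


k = 74*6.4/1000/(18/10000*95) = 2.77 W/mK

2.77


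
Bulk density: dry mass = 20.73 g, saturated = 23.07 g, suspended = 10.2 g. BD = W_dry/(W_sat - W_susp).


BD = 20.73 / (23.07 - 10.2) = 20.73 / 12.87 = 1.611 g/cm^3

1.611


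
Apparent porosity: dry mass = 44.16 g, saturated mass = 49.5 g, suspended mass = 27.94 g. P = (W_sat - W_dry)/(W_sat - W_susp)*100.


P = (49.5 - 44.16) / (49.5 - 27.94) * 100 = 5.34 / 21.56 * 100 = 24.8%

24.8


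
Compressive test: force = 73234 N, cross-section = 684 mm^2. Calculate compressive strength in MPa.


CS = 73234 / 684 = 107.1 MPa

107.1


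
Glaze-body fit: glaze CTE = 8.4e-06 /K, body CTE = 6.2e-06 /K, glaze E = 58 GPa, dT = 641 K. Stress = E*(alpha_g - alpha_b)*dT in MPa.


Stress = 58*1000*(8.4e-06 - 6.2e-06)*641 = 81.8 MPa

81.8


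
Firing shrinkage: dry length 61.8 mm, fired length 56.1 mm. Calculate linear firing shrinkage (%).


FS = (61.8 - 56.1) / 61.8 * 100 = 9.22%

9.22


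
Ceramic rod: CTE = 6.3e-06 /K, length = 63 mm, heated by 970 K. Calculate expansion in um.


dL = 6.3e-06 * 63 * 970 * 1000 = 384.993 um

384.993


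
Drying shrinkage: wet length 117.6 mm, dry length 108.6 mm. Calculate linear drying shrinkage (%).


DS = (117.6 - 108.6) / 117.6 * 100 = 7.65%

7.65


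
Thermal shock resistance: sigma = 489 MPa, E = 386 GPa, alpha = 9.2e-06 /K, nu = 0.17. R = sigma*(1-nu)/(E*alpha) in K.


R = 489*(1-0.17)/(386*1000*9.2e-06) = 114 K

114


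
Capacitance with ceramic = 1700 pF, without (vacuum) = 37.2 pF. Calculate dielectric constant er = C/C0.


er = 1700 / 37.2 = 45.7

45.7


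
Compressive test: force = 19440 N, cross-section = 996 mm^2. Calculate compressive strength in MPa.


CS = 19440 / 996 = 19.5 MPa

19.5


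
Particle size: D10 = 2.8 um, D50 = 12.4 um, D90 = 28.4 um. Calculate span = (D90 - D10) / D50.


Span = (28.4 - 2.8) / 12.4 = 25.6 / 12.4 = 2.065

2.065


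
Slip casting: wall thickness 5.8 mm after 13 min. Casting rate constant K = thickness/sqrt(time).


K = 5.8 / sqrt(13) = 5.8 / 3.6056 = 1.609 mm/min^0.5

1.609


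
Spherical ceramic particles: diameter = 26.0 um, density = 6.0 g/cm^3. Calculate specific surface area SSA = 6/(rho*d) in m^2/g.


SSA = 6 / (6.0 * 26.0) = 0.038 m^2/g

0.038


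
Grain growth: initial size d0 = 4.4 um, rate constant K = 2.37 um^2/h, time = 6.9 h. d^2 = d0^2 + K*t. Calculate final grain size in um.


d^2 = 4.4^2 + 2.37*6.9 = 35.713
d = sqrt(35.713) = 5.98 um

5.98


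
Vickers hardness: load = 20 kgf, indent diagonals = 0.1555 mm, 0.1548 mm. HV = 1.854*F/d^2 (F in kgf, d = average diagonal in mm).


d_avg = (0.1555+0.1548)/2 = 0.15515 mm
HV = 1.854*20/0.15515^2 = 1540

1540


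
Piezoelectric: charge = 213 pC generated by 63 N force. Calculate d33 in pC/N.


d33 = 213 / 63 = 3.4 pC/N

3.4


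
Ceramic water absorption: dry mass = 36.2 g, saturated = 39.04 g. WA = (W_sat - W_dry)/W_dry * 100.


WA = (39.04 - 36.2) / 36.2 * 100 = 7.85%

7.85


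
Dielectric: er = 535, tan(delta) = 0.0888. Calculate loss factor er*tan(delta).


Loss = 535 * 0.0888 = 47.508

47.508


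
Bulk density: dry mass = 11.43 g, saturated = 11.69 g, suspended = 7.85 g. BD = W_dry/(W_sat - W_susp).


BD = 11.43 / (11.69 - 7.85) = 11.43 / 3.84 = 2.977 g/cm^3

2.977


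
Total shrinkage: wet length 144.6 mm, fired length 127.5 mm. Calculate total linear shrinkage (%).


TS = (144.6 - 127.5) / 144.6 * 100 = 11.83%

11.83


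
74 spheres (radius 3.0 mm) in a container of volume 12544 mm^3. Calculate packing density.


V_sphere = 4/3*pi*3.0^3 = 113.0973 mm^3
Total V = 74*113.0973 = 8369.2002 mm^3
PD = 8369.2002 / 12544 = 0.667

0.667


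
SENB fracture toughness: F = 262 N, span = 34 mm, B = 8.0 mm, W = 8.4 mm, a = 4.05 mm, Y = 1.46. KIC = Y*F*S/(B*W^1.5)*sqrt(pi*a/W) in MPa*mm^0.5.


KIC = 1.46*262*34/(8.0*8.4^1.5)*sqrt(pi*4.05/8.4) = 82.18

82.18


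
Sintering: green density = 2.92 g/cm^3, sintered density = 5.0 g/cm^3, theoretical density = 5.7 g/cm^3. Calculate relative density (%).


Relative = 5.0 / 5.7 * 100 = 87.7%

87.7


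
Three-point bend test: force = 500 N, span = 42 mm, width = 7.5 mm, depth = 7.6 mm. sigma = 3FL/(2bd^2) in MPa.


sigma = 3*500*42/(2*7.5*7.6^2) = 72.7 MPa

72.7


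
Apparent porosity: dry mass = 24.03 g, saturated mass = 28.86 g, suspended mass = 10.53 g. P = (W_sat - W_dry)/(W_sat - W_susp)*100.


P = (28.86 - 24.03) / (28.86 - 10.53) * 100 = 4.83 / 18.33 * 100 = 26.4%

26.4


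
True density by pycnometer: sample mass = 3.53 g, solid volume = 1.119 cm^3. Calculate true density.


TD = 3.53 / 1.119 = 3.155 g/cm^3

3.155


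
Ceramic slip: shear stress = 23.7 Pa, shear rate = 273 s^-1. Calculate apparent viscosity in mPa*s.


eta = tau/gamma * 1000 = 23.7/273 * 1000 = 86.8 mPa*s

86.8


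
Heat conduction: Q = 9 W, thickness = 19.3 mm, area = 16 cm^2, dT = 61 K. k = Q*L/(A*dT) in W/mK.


k = 9*19.3/1000/(16/10000*61) = 1.78 W/mK

1.78


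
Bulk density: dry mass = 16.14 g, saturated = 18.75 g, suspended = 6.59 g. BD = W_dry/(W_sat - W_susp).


BD = 16.14 / (18.75 - 6.59) = 16.14 / 12.16 = 1.327 g/cm^3

1.327


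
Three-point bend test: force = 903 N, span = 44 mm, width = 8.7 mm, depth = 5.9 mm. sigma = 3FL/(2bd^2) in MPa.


sigma = 3*903*44/(2*8.7*5.9^2) = 196.8 MPa

196.8


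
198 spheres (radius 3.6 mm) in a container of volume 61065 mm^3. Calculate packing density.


V_sphere = 4/3*pi*3.6^3 = 195.4322 mm^3
Total V = 198*195.4322 = 38695.5756 mm^3
PD = 38695.5756 / 61065 = 0.634

0.634


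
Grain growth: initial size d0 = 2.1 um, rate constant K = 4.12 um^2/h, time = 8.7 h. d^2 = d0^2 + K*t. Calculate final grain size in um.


d^2 = 2.1^2 + 4.12*8.7 = 40.254
d = sqrt(40.254) = 6.34 um

6.34


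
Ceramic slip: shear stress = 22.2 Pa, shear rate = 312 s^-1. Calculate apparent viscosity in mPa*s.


eta = tau/gamma * 1000 = 22.2/312 * 1000 = 71.2 mPa*s

71.2


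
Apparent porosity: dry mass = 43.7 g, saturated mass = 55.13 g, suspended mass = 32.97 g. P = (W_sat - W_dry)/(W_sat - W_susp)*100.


P = (55.13 - 43.7) / (55.13 - 32.97) * 100 = 11.43 / 22.16 * 100 = 51.6%

51.6


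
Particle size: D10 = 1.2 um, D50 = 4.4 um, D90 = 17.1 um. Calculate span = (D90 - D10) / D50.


Span = (17.1 - 1.2) / 4.4 = 15.9 / 4.4 = 3.614

3.614


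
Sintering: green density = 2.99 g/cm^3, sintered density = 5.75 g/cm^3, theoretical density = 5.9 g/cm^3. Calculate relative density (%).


Relative = 5.75 / 5.9 * 100 = 97.5%

97.5


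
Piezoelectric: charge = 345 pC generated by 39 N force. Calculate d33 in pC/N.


d33 = 345 / 39 = 8.8 pC/N

8.8


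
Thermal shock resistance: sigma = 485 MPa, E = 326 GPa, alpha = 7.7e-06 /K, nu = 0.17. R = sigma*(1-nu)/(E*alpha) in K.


R = 485*(1-0.17)/(326*1000*7.7e-06) = 160 K

160


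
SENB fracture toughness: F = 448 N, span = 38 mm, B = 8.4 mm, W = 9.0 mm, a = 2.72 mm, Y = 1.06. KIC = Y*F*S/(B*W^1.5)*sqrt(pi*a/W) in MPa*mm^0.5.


KIC = 1.06*448*38/(8.4*9.0^1.5)*sqrt(pi*2.72/9.0) = 77.53

77.53


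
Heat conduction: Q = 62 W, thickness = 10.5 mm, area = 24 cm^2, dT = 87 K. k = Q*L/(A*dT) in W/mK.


k = 62*10.5/1000/(24/10000*87) = 3.12 W/mK

3.12


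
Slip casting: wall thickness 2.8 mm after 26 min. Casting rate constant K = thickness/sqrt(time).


K = 2.8 / sqrt(26) = 2.8 / 5.099 = 0.549 mm/min^0.5

0.549


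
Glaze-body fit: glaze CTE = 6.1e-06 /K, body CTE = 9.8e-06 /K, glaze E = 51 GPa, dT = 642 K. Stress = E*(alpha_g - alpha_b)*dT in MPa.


Stress = 51*1000*(6.1e-06 - 9.8e-06)*642 = -121.1 MPa

-121.1


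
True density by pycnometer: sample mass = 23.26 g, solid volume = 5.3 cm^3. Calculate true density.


TD = 23.26 / 5.3 = 4.389 g/cm^3

4.389


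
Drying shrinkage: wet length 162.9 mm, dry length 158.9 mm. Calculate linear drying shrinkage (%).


DS = (162.9 - 158.9) / 162.9 * 100 = 2.46%

2.46


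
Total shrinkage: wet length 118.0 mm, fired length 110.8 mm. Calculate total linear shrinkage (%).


TS = (118.0 - 110.8) / 118.0 * 100 = 6.1%

6.1


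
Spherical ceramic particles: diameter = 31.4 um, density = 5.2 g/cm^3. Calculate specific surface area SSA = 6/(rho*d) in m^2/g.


SSA = 6 / (5.2 * 31.4) = 0.037 m^2/g

0.037


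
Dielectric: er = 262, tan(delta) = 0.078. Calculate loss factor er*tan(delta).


Loss = 262 * 0.078 = 20.436

20.436


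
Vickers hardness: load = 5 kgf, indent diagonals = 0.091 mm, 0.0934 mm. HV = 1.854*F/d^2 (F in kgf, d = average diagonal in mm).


d_avg = (0.091+0.0934)/2 = 0.0922 mm
HV = 1.854*5/0.0922^2 = 1090

1090


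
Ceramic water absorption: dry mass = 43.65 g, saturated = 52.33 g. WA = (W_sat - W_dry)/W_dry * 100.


WA = (52.33 - 43.65) / 43.65 * 100 = 19.89%

19.89


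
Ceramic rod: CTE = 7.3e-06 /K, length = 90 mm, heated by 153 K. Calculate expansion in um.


dL = 7.3e-06 * 90 * 153 * 1000 = 100.521 um

100.521


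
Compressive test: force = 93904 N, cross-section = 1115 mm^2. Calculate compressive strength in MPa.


CS = 93904 / 1115 = 84.2 MPa

84.2


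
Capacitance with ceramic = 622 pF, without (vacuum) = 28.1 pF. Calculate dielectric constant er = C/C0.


er = 622 / 28.1 = 22.14

22.14


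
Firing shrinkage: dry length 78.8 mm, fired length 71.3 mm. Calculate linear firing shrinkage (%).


FS = (78.8 - 71.3) / 78.8 * 100 = 9.52%

9.52


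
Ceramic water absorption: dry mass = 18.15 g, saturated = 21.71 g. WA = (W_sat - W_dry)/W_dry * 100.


WA = (21.71 - 18.15) / 18.15 * 100 = 19.61%

19.61


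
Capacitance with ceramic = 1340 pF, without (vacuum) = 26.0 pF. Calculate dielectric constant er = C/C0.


er = 1340 / 26.0 = 51.54

51.54


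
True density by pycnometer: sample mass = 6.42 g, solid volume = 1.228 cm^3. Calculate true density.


TD = 6.42 / 1.228 = 5.228 g/cm^3

5.228


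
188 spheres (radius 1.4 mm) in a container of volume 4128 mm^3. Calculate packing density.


V_sphere = 4/3*pi*1.4^3 = 11.494 mm^3
Total V = 188*11.494 = 2160.872 mm^3
PD = 2160.872 / 4128 = 0.523

0.523


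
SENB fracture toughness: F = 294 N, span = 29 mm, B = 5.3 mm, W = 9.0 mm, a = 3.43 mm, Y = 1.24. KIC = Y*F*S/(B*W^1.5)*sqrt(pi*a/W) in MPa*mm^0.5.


KIC = 1.24*294*29/(5.3*9.0^1.5)*sqrt(pi*3.43/9.0) = 80.84

80.84


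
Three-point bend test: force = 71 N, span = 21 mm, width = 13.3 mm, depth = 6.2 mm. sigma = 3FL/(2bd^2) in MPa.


sigma = 3*71*21/(2*13.3*6.2^2) = 4.4 MPa

4.4


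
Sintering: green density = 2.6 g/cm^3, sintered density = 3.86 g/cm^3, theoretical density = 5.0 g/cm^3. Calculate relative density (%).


Relative = 3.86 / 5.0 * 100 = 77.2%

77.2


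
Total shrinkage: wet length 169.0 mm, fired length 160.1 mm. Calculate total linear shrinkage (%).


TS = (169.0 - 160.1) / 169.0 * 100 = 5.27%

5.27


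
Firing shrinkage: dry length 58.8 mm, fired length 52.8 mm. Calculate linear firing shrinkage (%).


FS = (58.8 - 52.8) / 58.8 * 100 = 10.2%

10.2


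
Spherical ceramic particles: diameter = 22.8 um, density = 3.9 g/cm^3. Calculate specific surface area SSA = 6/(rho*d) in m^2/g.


SSA = 6 / (3.9 * 22.8) = 0.067 m^2/g

0.067


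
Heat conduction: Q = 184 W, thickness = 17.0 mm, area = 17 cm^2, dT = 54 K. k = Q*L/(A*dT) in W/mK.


k = 184*17.0/1000/(17/10000*54) = 34.07 W/mK

34.07


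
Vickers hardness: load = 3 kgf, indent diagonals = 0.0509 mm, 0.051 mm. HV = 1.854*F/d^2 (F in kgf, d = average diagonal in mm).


d_avg = (0.0509+0.051)/2 = 0.05095 mm
HV = 1.854*3/0.05095^2 = 2143

2143


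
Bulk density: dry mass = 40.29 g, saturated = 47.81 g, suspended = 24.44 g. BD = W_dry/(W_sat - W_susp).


BD = 40.29 / (47.81 - 24.44) = 40.29 / 23.37 = 1.724 g/cm^3

1.724


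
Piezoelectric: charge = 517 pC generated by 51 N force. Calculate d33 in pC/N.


d33 = 517 / 51 = 10.1 pC/N

10.1


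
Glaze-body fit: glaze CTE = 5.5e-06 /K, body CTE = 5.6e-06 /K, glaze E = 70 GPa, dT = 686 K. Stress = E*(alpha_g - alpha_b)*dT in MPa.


Stress = 70*1000*(5.5e-06 - 5.6e-06)*686 = -4.8 MPa

-4.8


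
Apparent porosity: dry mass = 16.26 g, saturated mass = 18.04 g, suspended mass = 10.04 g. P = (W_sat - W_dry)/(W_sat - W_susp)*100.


P = (18.04 - 16.26) / (18.04 - 10.04) * 100 = 1.78 / 8.0 * 100 = 22.3%

22.3


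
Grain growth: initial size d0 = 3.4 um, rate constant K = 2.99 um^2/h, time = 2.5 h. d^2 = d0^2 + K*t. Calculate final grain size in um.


d^2 = 3.4^2 + 2.99*2.5 = 19.035
d = sqrt(19.035) = 4.36 um

4.36


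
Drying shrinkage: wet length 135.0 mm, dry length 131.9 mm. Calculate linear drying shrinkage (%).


DS = (135.0 - 131.9) / 135.0 * 100 = 2.3%

2.3


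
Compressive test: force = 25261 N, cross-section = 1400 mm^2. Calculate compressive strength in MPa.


CS = 25261 / 1400 = 18.0 MPa

18.0


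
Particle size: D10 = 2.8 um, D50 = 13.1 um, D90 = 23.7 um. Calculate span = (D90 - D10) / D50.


Span = (23.7 - 2.8) / 13.1 = 20.9 / 13.1 = 1.595

1.595


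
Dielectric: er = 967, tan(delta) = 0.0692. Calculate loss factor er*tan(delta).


Loss = 967 * 0.0692 = 66.916

66.916


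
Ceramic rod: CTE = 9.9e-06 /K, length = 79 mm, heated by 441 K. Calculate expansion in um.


dL = 9.9e-06 * 79 * 441 * 1000 = 344.906 um

344.906


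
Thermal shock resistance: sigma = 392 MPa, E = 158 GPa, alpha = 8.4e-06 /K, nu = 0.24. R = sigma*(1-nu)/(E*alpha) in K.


R = 392*(1-0.24)/(158*1000*8.4e-06) = 224 K

224
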